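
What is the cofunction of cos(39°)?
cos(39°) = sin(90° - 39°) = sin(51°)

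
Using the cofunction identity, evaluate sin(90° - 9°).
sin(90° - 9°) = cos(9°) = 0.9877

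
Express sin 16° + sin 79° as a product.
sin 16° + sin 79° = 2 sin(47.5°) cos(-31.5°)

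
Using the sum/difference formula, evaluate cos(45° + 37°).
cos(45° + 37°) = cos 45° cos 37° - sin 45° sin 37° = 0.1392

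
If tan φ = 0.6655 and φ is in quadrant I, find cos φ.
cos φ = 0.8325 (using tan²φ + 1 = sec²φ)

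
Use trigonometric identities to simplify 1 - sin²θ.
1 - sin²θ = cos²θ (using Pythagorean identity)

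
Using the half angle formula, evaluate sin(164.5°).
sin(164.5°) = √((1 - cos 329°)/2) = 0.2672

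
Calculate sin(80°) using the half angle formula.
sin(80°) = √((1 - cos 160°)/2) = 0.9848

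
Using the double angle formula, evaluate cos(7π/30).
cos(7π/30) = cos²7π/60 - sin²7π/60 = 0.7431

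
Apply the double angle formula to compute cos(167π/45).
cos(167π/45) = cos²167π/90 - sin²167π/90 = 0.6157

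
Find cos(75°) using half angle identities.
cos(75°) = √((1 + cos 150°)/2) = (√6-√2)/4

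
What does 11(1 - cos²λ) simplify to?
11(1 - cos²λ) = 11(sin²λ) (using Pythagorean identity)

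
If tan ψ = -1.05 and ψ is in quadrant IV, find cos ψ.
cos ψ = 0.6897 (using tan²ψ + 1 = sec²ψ)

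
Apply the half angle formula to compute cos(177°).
cos(177°) = -√((1 + cos 354°)/2) = -0.9986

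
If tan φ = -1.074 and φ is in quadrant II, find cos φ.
cos φ = -0.6814 (using tan²φ + 1 = sec²φ)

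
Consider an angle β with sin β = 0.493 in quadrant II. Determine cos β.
cos β = ±√(1 - sin²β) = -0.87 (negative in QII)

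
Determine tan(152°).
tan(152°) = -0.5317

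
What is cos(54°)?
cos(54°) = 0.5878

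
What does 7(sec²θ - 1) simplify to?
7(sec²θ - 1) = 7(tan²θ) (using Pythagorean identity)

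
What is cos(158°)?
cos(158°) = -0.9272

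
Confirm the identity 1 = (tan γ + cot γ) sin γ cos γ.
RHS = (sin γ/cos γ + cos γ/sin γ) sin γ cos γ = ((sin²γ + cos²γ)/(sin γ cos γ)) · sin γ cos γ = sin²γ + cos²γ = 1 = LHS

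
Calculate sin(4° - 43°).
sin(4° - 43°) = sin 4° cos 43° - cos 4° sin 43° = -0.6293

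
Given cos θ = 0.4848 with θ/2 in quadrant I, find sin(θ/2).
sin(θ/2) = ±√((1 - cos θ)/2); positive since θ/2 ∈ QI, so sin(θ/2) = 0.5075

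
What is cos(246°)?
cos(246°) = -0.4067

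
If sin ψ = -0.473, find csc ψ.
csc ψ = 1/sin ψ = -2.114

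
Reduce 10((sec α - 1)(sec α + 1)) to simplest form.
10((sec α - 1)(sec α + 1)) = 10(tan²α) (using Diff. of squares)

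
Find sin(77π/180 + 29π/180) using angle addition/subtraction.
sin(77π/180 + 29π/180) = sin 77π/180 cos 29π/180 + cos 77π/180 sin 29π/180 = 0.9613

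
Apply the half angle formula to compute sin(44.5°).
sin(44.5°) = √((1 - cos 89°)/2) = 0.7009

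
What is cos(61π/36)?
cos(61π/36) = 0.5736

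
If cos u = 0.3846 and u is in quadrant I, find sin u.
sin u = 0.9231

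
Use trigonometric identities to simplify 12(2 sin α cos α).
12(2 sin α cos α) = 12(sin(2α)) (using Double angle)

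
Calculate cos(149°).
cos(149°) = -0.8572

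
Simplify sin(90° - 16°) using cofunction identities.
sin(90° - 16°) = cos(16°)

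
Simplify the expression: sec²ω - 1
sec²ω - 1 = tan²ω (using Pythagorean identity)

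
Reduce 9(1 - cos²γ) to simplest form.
9(1 - cos²γ) = 9(sin²γ) (using Pythagorean identity)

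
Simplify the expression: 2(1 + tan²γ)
2(1 + tan²γ) = 2(sec²γ) (using Pythagorean identity)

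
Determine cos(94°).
cos(94°) = -0.06976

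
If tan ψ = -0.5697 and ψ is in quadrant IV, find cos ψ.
cos ψ = 0.8689 (using tan²ψ + 1 = sec²ψ)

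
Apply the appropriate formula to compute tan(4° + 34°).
tan(4° + 34°) = (tan 4° + tan 34°)/(1 - tan 4° tan 34°) = 0.7813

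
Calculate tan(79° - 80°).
tan(79° - 80°) = (tan 79° - tan 80°)/(1 + tan 79° tan 80°) = -0.01746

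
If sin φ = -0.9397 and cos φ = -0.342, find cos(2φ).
cos(2φ) = cos²φ - sin²φ = -0.7661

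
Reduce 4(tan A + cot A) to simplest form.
4(tan A + cot A) = 4(sec A csc A) (using Quotient identities)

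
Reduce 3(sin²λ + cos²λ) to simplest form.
3(sin²λ + cos²λ) = 3 (using Pythagorean identity)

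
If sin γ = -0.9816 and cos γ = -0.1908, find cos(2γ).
cos(2γ) = cos²γ - sin²γ = -0.9271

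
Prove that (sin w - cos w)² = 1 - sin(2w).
LHS = sin²w - 2 sin w cos w + cos²w = (sin²w + cos²w) - 2 sin w cos w = 1 - sin(2w) = RHS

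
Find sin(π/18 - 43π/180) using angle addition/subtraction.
sin(π/18 - 43π/180) = sin π/18 cos 43π/180 - cos π/18 sin 43π/180 = -0.5446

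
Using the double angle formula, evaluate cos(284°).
cos(284°) = cos²142° - sin²142° = 0.2419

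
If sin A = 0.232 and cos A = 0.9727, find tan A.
tan A = sin A / cos A = 0.2385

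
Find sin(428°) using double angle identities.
sin(428°) = 2 sin 214° cos 214° = 0.9272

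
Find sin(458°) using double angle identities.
sin(458°) = 2 sin 229° cos 229° = 0.9903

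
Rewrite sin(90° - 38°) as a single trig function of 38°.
sin(90° - 38°) = cos(38°)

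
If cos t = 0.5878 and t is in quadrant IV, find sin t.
sin t = -0.809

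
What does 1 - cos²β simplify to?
1 - cos²β = sin²β (using Pythagorean identity)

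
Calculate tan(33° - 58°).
tan(33° - 58°) = (tan 33° - tan 58°)/(1 + tan 33° tan 58°) = -0.4663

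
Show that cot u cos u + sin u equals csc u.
LHS = cos²u/sin u + sin u = (cos²u + sin²u)/sin u = 1/sin u = csc u = RHS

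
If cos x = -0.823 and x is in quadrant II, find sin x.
sin x = 0.568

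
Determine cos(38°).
cos(38°) = 0.788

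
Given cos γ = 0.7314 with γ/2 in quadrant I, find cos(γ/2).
cos(γ/2) = ±√((1 + cos γ)/2); positive since γ/2 ∈ QI, so cos(γ/2) = 0.9304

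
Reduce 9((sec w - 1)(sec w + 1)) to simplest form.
9((sec w - 1)(sec w + 1)) = 9(tan²w) (using Diff. of squares)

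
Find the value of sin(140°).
sin(140°) = 0.6428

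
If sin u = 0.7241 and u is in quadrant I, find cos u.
cos u = 0.6897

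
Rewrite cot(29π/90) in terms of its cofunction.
cot(29π/90) = tan(π/2 - 29π/90) = tan(8π/45)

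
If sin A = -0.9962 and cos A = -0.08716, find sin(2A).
sin(2A) = 2 sin A cos A = 0.1737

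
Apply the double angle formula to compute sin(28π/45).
sin(28π/45) = 2 sin 14π/45 cos 14π/45 = 0.9272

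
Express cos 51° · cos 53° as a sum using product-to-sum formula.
cos 51° cos 53° = (1/2)[cos(51°-53°) + cos(51°+53°)]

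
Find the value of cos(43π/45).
cos(43π/45) = -0.9903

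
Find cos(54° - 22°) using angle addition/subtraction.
cos(54° - 22°) = cos 54° cos 22° + sin 54° sin 22° = 0.848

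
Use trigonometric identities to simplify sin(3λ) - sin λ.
sin(3λ) - sin λ = 2 cos(2λ) sin λ (using Sum-to-product)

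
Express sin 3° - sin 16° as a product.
sin 3° - sin 16° = 2 cos(9.5°) sin(-6.5°)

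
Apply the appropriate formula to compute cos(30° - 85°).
cos(30° - 85°) = cos 30° cos 85° + sin 30° sin 85° = 0.5736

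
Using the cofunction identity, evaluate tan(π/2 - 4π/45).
tan(π/2 - 4π/45) = cot(4π/45) = 3.487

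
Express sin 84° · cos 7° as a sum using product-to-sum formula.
sin 84° cos 7° = (1/2)[sin(84°+7°) + sin(84°-7°)]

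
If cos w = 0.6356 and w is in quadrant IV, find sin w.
sin w = -0.772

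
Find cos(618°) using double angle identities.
cos(618°) = cos²309° - sin²309° = -0.2079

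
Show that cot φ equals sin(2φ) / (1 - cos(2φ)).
RHS = 2 sin φ cos φ / (2sin²φ) = cos φ/sin φ = cot φ = LHS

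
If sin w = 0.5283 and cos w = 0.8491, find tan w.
tan w = sin w / cos w = 0.6222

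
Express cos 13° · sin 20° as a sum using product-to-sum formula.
cos 13° sin 20° = (1/2)[sin(13°+20°) - sin(13°-20°)]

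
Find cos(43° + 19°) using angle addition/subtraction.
cos(43° + 19°) = cos 43° cos 19° - sin 43° sin 19° = 0.4695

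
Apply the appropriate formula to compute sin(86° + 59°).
sin(86° + 59°) = sin 86° cos 59° + cos 86° sin 59° = 0.5736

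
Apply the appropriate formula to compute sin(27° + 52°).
sin(27° + 52°) = sin 27° cos 52° + cos 27° sin 52° = 0.9816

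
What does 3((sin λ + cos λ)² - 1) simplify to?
3((sin λ + cos λ)² - 1) = 3(sin(2λ)) (using Pythagorean + double angle)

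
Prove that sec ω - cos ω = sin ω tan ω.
LHS = 1/cos ω - cos ω = (1 - cos²ω)/cos ω = sin²ω/cos ω = sin ω · (sin ω/cos ω) = sin ω tan ω = RHS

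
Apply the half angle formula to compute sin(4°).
sin(4°) = √((1 - cos 8°)/2) = 0.06976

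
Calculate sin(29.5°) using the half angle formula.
sin(29.5°) = √((1 - cos 59°)/2) = 0.4924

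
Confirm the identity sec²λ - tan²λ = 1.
LHS = 1/cos²λ - sin²λ/cos²λ = (1 - sin²λ)/cos²λ = cos²λ/cos²λ = 1 = RHS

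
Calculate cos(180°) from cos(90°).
cos(180°) = cos²90° - sin²90° = -1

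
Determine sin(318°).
sin(318°) = -0.6691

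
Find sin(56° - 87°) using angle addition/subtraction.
sin(56° - 87°) = sin 56° cos 87° - cos 56° sin 87° = -0.515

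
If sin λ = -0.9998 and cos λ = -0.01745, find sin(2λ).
sin(2λ) = 2 sin λ cos λ = 0.03489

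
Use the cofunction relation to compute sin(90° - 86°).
sin(90° - 86°) = cos(86°) = 0.06976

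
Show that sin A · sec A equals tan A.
LHS = sin A · (1/cos A) = sin A/cos A = tan A = RHS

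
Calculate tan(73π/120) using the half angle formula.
tan(73π/120) = sin 73π/60 / (1 + cos 73π/60) = -2.824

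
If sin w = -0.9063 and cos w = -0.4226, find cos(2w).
cos(2w) = cos²w - sin²w = -0.6428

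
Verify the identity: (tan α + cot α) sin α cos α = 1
LHS = (sin α/cos α + cos α/sin α) sin α cos α = ((sin²α + cos²α)/(sin α cos α)) · sin α cos α = sin²α + cos²α = 1 = RHS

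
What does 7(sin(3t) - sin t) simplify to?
7(sin(3t) - sin t) = 7(2 cos(2t) sin t) (using Sum-to-product)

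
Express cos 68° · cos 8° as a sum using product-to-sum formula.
cos 68° cos 8° = (1/2)[cos(68°-8°) + cos(68°+8°)]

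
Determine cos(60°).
cos(60°) = 1/2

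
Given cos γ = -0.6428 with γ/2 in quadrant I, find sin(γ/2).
sin(γ/2) = ±√((1 - cos γ)/2); positive since γ/2 ∈ QI, so sin(γ/2) = 0.9063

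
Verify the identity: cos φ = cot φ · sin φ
RHS = (cos φ/sin φ) · sin φ = cos φ = LHS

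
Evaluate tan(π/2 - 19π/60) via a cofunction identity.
tan(π/2 - 19π/60) = cot(19π/60) = 0.6494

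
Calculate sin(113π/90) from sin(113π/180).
sin(113π/90) = 2 sin 113π/180 cos 113π/180 = -0.7193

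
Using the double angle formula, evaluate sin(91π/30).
sin(91π/30) = 2 sin 91π/60 cos 91π/60 = -0.1045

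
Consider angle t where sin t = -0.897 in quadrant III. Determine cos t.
cos t = ±√(1 - sin²t) = -0.442 (negative in QIII)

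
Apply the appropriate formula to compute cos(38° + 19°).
cos(38° + 19°) = cos 38° cos 19° - sin 38° sin 19° = 0.5446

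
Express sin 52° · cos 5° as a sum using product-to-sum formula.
sin 52° cos 5° = (1/2)[sin(52°+5°) + sin(52°-5°)]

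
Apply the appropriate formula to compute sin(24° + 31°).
sin(24° + 31°) = sin 24° cos 31° + cos 24° sin 31° = 0.8192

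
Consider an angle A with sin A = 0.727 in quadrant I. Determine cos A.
cos A = √(1 - sin²A) = 0.6866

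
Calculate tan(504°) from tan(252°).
tan(504°) = 2 tan 252° / (1 - tan²252°) = -0.7265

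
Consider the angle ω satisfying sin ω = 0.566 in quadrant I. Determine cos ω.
cos ω = √(1 - sin²ω) = 0.8244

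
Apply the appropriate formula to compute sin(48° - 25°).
sin(48° - 25°) = sin 48° cos 25° - cos 48° sin 25° = 0.3907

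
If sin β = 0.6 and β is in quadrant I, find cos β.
cos β = 0.8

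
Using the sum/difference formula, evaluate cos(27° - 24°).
cos(27° - 24°) = cos 27° cos 24° + sin 27° sin 24° = 0.9986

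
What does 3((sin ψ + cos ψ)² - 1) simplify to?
3((sin ψ + cos ψ)² - 1) = 3(sin(2ψ)) (using Pythagorean + double angle)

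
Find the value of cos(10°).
cos(10°) = 0.9848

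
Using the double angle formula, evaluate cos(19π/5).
cos(19π/5) = cos²19π/10 - sin²19π/10 = 0.809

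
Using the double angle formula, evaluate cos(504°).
cos(504°) = cos²252° - sin²252° = -0.809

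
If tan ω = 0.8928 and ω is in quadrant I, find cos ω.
cos ω = 0.746 (using tan²ω + 1 = sec²ω)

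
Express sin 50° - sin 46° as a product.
sin 50° - sin 46° = 2 cos(48°) sin(2°)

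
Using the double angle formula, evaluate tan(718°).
tan(718°) = 2 tan 359° / (1 - tan²359°) = -0.03492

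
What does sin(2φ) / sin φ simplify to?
sin(2φ) / sin φ = 2 cos φ (using Double angle)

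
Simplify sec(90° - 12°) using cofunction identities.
sec(90° - 12°) = csc(12°)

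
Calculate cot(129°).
cot(129°) = -0.8098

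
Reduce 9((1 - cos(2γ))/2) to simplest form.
9((1 - cos(2γ))/2) = 9(sin²γ) (using Power reduction)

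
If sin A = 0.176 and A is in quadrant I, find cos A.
cos A = 0.9844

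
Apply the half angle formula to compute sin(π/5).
sin(π/5) = √((1 - cos 2π/5)/2) = 0.5878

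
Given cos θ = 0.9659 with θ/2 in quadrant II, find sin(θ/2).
sin(θ/2) = ±√((1 - cos θ)/2); positive since θ/2 ∈ QII, so sin(θ/2) = 0.1306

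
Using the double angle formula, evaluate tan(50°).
tan(50°) = 2 tan 25° / (1 - tan²25°) = 1.192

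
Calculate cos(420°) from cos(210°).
cos(420°) = 1 - 2sin²210° = 1/2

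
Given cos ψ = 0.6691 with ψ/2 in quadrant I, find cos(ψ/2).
cos(ψ/2) = ±√((1 + cos ψ)/2); positive since ψ/2 ∈ QI, so cos(ψ/2) = 0.9135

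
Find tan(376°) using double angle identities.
tan(376°) = 2 tan 188° / (1 - tan²188°) = 0.2867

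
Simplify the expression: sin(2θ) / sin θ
sin(2θ) / sin θ = 2 cos θ (using Double angle)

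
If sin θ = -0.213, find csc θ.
csc θ = 1/sin θ = -4.695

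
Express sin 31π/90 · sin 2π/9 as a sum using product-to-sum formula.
sin 31π/90 sin 2π/9 = (1/2)[cos(31π/90-2π/9) - cos(31π/90+2π/9)]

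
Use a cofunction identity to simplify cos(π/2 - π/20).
cos(π/2 - π/20) = sin(π/20)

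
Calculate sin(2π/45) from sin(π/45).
sin(2π/45) = 2 sin π/45 cos π/45 = 0.1392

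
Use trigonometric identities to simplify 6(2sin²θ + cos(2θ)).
6(2sin²θ + cos(2θ)) = 6 (using Double angle)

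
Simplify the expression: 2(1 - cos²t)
2(1 - cos²t) = 2(sin²t) (using Pythagorean identity)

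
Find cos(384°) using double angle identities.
cos(384°) = cos²192° - sin²192° = 0.9135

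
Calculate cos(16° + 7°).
cos(16° + 7°) = cos 16° cos 7° - sin 16° sin 7° = 0.9205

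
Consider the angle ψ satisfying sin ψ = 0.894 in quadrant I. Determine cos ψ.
cos ψ = √(1 - sin²ψ) = 0.4481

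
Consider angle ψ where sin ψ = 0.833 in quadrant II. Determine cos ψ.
cos ψ = ±√(1 - sin²ψ) = -0.5533 (negative in QII)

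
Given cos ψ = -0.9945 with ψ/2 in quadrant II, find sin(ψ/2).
sin(ψ/2) = ±√((1 - cos ψ)/2); positive since ψ/2 ∈ QII, so sin(ψ/2) = 0.9986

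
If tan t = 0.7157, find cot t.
cot t = 1/tan t = 1.397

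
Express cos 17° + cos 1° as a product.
cos 17° + cos 1° = 2 cos(9°) cos(8°)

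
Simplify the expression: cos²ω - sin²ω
cos²ω - sin²ω = cos(2ω) (using Double angle)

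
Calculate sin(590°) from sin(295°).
sin(590°) = 2 sin 295° cos 295° = -0.766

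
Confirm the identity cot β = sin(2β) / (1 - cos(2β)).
RHS = 2 sin β cos β / (2sin²β) = cos β/sin β = cot β = LHS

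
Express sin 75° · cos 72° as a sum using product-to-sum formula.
sin 75° cos 72° = (1/2)[sin(75°+72°) + sin(75°-72°)]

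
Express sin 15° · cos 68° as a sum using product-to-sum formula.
sin 15° cos 68° = (1/2)[sin(15°+68°) + sin(15°-68°)]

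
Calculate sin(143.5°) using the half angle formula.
sin(143.5°) = √((1 - cos 287°)/2) = 0.5948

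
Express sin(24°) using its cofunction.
sin(24°) = cos(90° - 24°) = cos(66°)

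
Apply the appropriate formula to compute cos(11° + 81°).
cos(11° + 81°) = cos 11° cos 81° - sin 11° sin 81° = -0.0349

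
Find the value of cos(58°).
cos(58°) = 0.5299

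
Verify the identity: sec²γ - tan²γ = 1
LHS = 1/cos²γ - sin²γ/cos²γ = (1 - sin²γ)/cos²γ = cos²γ/cos²γ = 1 = RHS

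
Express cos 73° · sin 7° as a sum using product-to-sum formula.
cos 73° sin 7° = (1/2)[sin(73°+7°) - sin(73°-7°)]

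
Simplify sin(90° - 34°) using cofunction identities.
sin(90° - 34°) = cos(34°)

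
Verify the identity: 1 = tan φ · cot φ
RHS = (sin φ/cos φ) · (cos φ/sin φ) = 1 = LHS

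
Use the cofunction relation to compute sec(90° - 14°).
sec(90° - 14°) = csc(14°) = 4.134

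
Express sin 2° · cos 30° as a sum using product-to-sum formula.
sin 2° cos 30° = (1/2)[sin(2°+30°) + sin(2°-30°)]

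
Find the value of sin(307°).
sin(307°) = -0.7986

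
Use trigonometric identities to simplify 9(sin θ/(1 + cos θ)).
9(sin θ/(1 + cos θ)) = 9(tan(θ/2)) (using Half angle)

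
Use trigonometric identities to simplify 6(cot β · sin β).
6(cot β · sin β) = 6(cos β) (using Quotient identity)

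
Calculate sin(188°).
sin(188°) = -0.1392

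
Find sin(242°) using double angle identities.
sin(242°) = 2 sin 121° cos 121° = -0.8829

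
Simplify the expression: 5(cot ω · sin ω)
5(cot ω · sin ω) = 5(cos ω) (using Quotient identity)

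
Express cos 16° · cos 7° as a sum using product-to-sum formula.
cos 16° cos 7° = (1/2)[cos(16°-7°) + cos(16°+7°)]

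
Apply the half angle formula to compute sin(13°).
sin(13°) = √((1 - cos 26°)/2) = 0.225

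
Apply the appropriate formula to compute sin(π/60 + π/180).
sin(π/60 + π/180) = sin π/60 cos π/180 + cos π/60 sin π/180 = 0.06976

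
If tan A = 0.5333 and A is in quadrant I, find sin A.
sin A = 0.4706 (using tan²A + 1 = sec²A)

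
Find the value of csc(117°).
csc(117°) = 1.122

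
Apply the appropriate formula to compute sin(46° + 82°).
sin(46° + 82°) = sin 46° cos 82° + cos 46° sin 82° = 0.788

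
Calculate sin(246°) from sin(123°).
sin(246°) = 2 sin 123° cos 123° = -0.9135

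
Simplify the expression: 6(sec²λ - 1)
6(sec²λ - 1) = 6(tan²λ) (using Pythagorean identity)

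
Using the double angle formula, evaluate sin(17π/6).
sin(17π/6) = 2 sin 17π/12 cos 17π/12 = 1/2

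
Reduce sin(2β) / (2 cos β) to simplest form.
sin(2β) / (2 cos β) = sin β (using Double angle)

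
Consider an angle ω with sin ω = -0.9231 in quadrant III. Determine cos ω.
cos ω = ±√(1 - sin²ω) = -0.3846 (negative in QIII)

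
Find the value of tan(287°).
tan(287°) = -3.271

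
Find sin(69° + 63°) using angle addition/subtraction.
sin(69° + 63°) = sin 69° cos 63° + cos 69° sin 63° = 0.7431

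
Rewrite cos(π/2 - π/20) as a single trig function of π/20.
cos(π/2 - π/20) = sin(π/20)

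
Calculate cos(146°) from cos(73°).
cos(146°) = 1 - 2sin²73° = -0.829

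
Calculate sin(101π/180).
sin(101π/180) = 0.9816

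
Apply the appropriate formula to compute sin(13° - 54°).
sin(13° - 54°) = sin 13° cos 54° - cos 13° sin 54° = -0.6561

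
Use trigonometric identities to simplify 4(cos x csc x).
4(cos x csc x) = 4(cot x) (using Reciprocal + quotient)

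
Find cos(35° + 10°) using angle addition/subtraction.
cos(35° + 10°) = cos 35° cos 10° - sin 35° sin 10° = √2/2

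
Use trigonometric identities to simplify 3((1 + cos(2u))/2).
3((1 + cos(2u))/2) = 3(cos²u) (using Power reduction)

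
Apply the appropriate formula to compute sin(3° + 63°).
sin(3° + 63°) = sin 3° cos 63° + cos 3° sin 63° = 0.9135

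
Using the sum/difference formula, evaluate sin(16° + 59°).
sin(16° + 59°) = sin 16° cos 59° + cos 16° sin 59° = (√6+√2)/4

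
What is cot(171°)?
cot(171°) = -6.314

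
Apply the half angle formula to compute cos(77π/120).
cos(77π/120) = -√((1 + cos 77π/60)/2) = -0.4305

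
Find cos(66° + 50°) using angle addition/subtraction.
cos(66° + 50°) = cos 66° cos 50° - sin 66° sin 50° = -0.4384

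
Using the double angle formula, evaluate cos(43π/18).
cos(43π/18) = cos²43π/36 - sin²43π/36 = 0.342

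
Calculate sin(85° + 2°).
sin(85° + 2°) = sin 85° cos 2° + cos 85° sin 2° = 0.9986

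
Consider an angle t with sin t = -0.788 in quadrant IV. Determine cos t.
cos t = √(1 - sin²t) = 0.6157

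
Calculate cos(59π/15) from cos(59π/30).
cos(59π/15) = cos²59π/30 - sin²59π/30 = 0.9781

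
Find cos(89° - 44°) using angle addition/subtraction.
cos(89° - 44°) = cos 89° cos 44° + sin 89° sin 44° = √2/2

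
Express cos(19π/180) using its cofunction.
cos(19π/180) = sin(π/2 - 19π/180) = sin(71π/180)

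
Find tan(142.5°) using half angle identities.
tan(142.5°) = sin 285° / (1 + cos 285°) = -0.7673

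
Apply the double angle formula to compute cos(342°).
cos(342°) = cos²171° - sin²171° = 0.9511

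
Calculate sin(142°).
sin(142°) = 0.6157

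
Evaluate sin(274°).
sin(274°) = -0.9976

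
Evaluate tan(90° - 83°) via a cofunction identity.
tan(90° - 83°) = cot(83°) = 0.1228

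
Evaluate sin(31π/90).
sin(31π/90) = 0.8829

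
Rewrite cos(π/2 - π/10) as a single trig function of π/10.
cos(π/2 - π/10) = sin(π/10)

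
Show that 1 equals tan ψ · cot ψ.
RHS = (sin ψ/cos ψ) · (cos ψ/sin ψ) = 1 = LHS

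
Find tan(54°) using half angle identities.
tan(54°) = sin 108° / (1 + cos 108°) = 1.376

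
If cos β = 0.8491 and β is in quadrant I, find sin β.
sin β = 0.5282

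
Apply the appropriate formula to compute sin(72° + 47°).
sin(72° + 47°) = sin 72° cos 47° + cos 72° sin 47° = 0.8746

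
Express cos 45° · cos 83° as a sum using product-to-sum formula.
cos 45° cos 83° = (1/2)[cos(45°-83°) + cos(45°+83°)]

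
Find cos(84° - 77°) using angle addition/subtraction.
cos(84° - 77°) = cos 84° cos 77° + sin 84° sin 77° = 0.9925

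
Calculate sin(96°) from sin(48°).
sin(96°) = 2 sin 48° cos 48° = 0.9945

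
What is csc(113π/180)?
csc(113π/180) = 1.086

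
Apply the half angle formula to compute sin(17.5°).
sin(17.5°) = √((1 - cos 35°)/2) = 0.3007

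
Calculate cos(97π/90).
cos(97π/90) = -0.9703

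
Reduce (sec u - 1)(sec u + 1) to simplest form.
(sec u - 1)(sec u + 1) = tan²u (using Diff. of squares)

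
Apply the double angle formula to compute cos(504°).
cos(504°) = 1 - 2sin²252° = -0.809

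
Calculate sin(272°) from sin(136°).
sin(272°) = 2 sin 136° cos 136° = -0.9994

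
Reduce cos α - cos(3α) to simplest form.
cos α - cos(3α) = 2 sin(2α) sin α (using Sum-to-product)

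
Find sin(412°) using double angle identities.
sin(412°) = 2 sin 206° cos 206° = 0.788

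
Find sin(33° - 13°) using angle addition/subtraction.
sin(33° - 13°) = sin 33° cos 13° - cos 33° sin 13° = 0.342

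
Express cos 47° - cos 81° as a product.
cos 47° - cos 81° = -2 sin(64°) sin(-17°)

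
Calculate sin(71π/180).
sin(71π/180) = 0.9455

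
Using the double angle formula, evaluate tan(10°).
tan(10°) = 2 tan 5° / (1 - tan²5°) = 0.1763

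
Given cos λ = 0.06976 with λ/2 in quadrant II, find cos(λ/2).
cos(λ/2) = ±√((1 + cos λ)/2); negative since λ/2 ∈ QII, so cos(λ/2) = -0.7314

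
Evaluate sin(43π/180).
sin(43π/180) = 0.682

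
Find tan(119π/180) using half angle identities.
tan(119π/180) = sin 119π/90 / (1 + cos 119π/90) = -1.804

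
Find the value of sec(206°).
sec(206°) = -1.113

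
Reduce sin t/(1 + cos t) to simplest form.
sin t/(1 + cos t) = tan(t/2) (using Half angle)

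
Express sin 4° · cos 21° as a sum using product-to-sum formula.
sin 4° cos 21° = (1/2)[sin(4°+21°) + sin(4°-21°)]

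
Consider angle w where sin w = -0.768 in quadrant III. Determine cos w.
cos w = ±√(1 - sin²w) = -0.6404 (negative in QIII)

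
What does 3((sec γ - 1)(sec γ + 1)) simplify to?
3((sec γ - 1)(sec γ + 1)) = 3(tan²γ) (using Diff. of squares)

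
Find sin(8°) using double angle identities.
sin(8°) = 2 sin 4° cos 4° = 0.1392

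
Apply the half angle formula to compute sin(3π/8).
sin(3π/8) = √((1 - cos 3π/4)/2) = √(2+√2)/2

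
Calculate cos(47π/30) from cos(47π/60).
cos(47π/30) = cos²47π/60 - sin²47π/60 = 0.2079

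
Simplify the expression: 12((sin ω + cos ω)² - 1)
12((sin ω + cos ω)² - 1) = 12(sin(2ω)) (using Pythagorean + double angle)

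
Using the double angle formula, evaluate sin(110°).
sin(110°) = 2 sin 55° cos 55° = 0.9397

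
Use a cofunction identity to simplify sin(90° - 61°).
sin(90° - 61°) = cos(61°)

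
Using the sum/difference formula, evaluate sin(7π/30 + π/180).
sin(7π/30 + π/180) = sin 7π/30 cos π/180 + cos 7π/30 sin π/180 = 0.682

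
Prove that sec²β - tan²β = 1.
LHS = 1/cos²β - sin²β/cos²β = (1 - sin²β)/cos²β = cos²β/cos²β = 1 = RHS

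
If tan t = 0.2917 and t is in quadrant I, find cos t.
cos t = 0.96 (using tan²t + 1 = sec²t)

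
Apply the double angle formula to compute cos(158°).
cos(158°) = 2cos²79° - 1 = -0.9272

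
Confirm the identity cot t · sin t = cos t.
LHS = (cos t/sin t) · sin t = cos t = RHS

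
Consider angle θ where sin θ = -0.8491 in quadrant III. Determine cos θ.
cos θ = ±√(1 - sin²θ) = -0.5282 (negative in QIII)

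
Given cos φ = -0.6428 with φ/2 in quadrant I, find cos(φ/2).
cos(φ/2) = ±√((1 + cos φ)/2); positive since φ/2 ∈ QI, so cos(φ/2) = 0.4226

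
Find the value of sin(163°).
sin(163°) = 0.2924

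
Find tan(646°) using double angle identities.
tan(646°) = 2 tan 323° / (1 - tan²323°) = -3.487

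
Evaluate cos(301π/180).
cos(301π/180) = 0.515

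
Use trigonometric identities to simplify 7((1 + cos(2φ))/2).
7((1 + cos(2φ))/2) = 7(cos²φ) (using Power reduction)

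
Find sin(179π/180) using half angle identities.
sin(179π/180) = √((1 - cos 179π/90)/2) = 0.01745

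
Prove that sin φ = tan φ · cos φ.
RHS = (sin φ/cos φ) · cos φ = sin φ = LHS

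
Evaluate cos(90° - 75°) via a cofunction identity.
cos(90° - 75°) = sin(75°) = (√6+√2)/4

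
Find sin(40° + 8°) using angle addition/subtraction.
sin(40° + 8°) = sin 40° cos 8° + cos 40° sin 8° = 0.7431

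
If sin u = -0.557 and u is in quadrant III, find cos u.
cos u = -0.8305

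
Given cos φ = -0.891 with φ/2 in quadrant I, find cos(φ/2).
cos(φ/2) = ±√((1 + cos φ)/2); positive since φ/2 ∈ QI, so cos(φ/2) = 0.2335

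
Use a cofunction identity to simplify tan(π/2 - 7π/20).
tan(π/2 - 7π/20) = cot(7π/20)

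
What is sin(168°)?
sin(168°) = 0.2079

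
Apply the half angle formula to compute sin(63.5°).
sin(63.5°) = √((1 - cos 127°)/2) = 0.8949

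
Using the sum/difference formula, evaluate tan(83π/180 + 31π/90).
tan(83π/180 + 31π/90) = (tan 83π/180 + tan 31π/90)/(1 - tan 83π/180 tan 31π/90) = -0.7002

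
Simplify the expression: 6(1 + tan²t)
6(1 + tan²t) = 6(sec²t) (using Pythagorean identity)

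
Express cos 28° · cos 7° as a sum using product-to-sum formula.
cos 28° cos 7° = (1/2)[cos(28°-7°) + cos(28°+7°)]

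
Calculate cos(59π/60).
cos(59π/60) = -0.9986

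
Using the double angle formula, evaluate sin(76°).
sin(76°) = 2 sin 38° cos 38° = 0.9703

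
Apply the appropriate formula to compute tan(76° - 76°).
tan(76° - 76°) = (tan 76° - tan 76°)/(1 + tan 76° tan 76°) = 0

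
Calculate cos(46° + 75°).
cos(46° + 75°) = cos 46° cos 75° - sin 46° sin 75° = -0.515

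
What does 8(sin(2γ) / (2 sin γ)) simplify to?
8(sin(2γ) / (2 sin γ)) = 8(cos γ) (using Double angle)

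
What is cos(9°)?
cos(9°) = 0.9877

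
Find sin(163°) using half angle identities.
sin(163°) = √((1 - cos 326°)/2) = 0.2924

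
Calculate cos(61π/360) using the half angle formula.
cos(61π/360) = √((1 + cos 61π/180)/2) = 0.8616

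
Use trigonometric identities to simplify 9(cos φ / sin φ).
9(cos φ / sin φ) = 9(cot φ) (using Quotient identity)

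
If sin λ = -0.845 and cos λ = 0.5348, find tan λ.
tan λ = sin λ / cos λ = -1.58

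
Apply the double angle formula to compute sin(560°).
sin(560°) = 2 sin 280° cos 280° = -0.342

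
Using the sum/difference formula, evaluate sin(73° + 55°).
sin(73° + 55°) = sin 73° cos 55° + cos 73° sin 55° = 0.788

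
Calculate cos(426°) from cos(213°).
cos(426°) = cos²213° - sin²213° = 0.4067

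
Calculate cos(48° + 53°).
cos(48° + 53°) = cos 48° cos 53° - sin 48° sin 53° = -0.1908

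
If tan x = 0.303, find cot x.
cot x = 1/tan x = 3.3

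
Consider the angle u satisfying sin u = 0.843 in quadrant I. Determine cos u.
cos u = √(1 - sin²u) = 0.5379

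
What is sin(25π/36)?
sin(25π/36) = 0.8192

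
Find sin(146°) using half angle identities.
sin(146°) = √((1 - cos 292°)/2) = 0.5592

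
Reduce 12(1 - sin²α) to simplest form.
12(1 - sin²α) = 12(cos²α) (using Pythagorean identity)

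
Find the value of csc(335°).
csc(335°) = -2.366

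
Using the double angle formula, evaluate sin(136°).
sin(136°) = 2 sin 68° cos 68° = 0.6947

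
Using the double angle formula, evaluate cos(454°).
cos(454°) = cos²227° - sin²227° = -0.06976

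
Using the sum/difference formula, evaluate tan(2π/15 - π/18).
tan(2π/15 - π/18) = (tan 2π/15 - tan π/18)/(1 + tan 2π/15 tan π/18) = 0.2493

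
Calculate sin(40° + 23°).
sin(40° + 23°) = sin 40° cos 23° + cos 40° sin 23° = 0.891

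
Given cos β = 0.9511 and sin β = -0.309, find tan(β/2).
tan(β/2) = sin β / (1 + cos β) = -0.1584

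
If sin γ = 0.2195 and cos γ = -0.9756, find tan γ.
tan γ = sin γ / cos γ = -0.225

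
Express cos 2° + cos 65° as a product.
cos 2° + cos 65° = 2 cos(33.5°) cos(-31.5°)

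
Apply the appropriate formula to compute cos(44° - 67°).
cos(44° - 67°) = cos 44° cos 67° + sin 44° sin 67° = 0.9205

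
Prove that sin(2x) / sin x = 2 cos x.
LHS = 2 sin x cos x / sin x = 2 cos x = RHS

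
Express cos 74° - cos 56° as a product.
cos 74° - cos 56° = -2 sin(65°) sin(9°)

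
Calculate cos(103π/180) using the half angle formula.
cos(103π/180) = -√((1 + cos 103π/90)/2) = -0.225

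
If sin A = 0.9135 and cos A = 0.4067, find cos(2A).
cos(2A) = cos²A - sin²A = -0.6691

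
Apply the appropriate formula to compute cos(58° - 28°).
cos(58° - 28°) = cos 58° cos 28° + sin 58° sin 28° = √3/2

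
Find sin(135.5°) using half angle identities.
sin(135.5°) = √((1 - cos 271°)/2) = 0.7009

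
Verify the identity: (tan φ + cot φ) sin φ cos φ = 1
LHS = (sin φ/cos φ + cos φ/sin φ) sin φ cos φ = ((sin²φ + cos²φ)/(sin φ cos φ)) · sin φ cos φ = sin²φ + cos²φ = 1 = RHS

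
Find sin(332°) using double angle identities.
sin(332°) = 2 sin 166° cos 166° = -0.4695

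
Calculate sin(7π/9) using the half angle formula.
sin(7π/9) = √((1 - cos 14π/9)/2) = 0.6428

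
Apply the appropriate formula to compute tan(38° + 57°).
tan(38° + 57°) = (tan 38° + tan 57°)/(1 - tan 38° tan 57°) = -11.43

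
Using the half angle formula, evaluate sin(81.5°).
sin(81.5°) = √((1 - cos 163°)/2) = 0.989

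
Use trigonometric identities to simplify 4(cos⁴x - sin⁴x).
4(cos⁴x - sin⁴x) = 4(cos(2x)) (using Factoring + double angle)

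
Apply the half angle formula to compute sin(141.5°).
sin(141.5°) = √((1 - cos 283°)/2) = 0.6225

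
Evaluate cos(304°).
cos(304°) = 0.5592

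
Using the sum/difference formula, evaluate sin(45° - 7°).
sin(45° - 7°) = sin 45° cos 7° - cos 45° sin 7° = 0.6157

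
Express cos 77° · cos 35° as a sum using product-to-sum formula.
cos 77° cos 35° = (1/2)[cos(77°-35°) + cos(77°+35°)]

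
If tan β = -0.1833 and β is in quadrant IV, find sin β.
sin β = -0.1803 (using tan²β + 1 = sec²β)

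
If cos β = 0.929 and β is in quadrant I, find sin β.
sin β = 0.3701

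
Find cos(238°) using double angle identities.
cos(238°) = cos²119° - sin²119° = -0.5299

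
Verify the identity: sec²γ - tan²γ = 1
LHS = 1/cos²γ - sin²γ/cos²γ = (1 - sin²γ)/cos²γ = cos²γ/cos²γ = 1 = RHS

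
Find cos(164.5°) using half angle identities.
cos(164.5°) = -√((1 + cos 329°)/2) = -0.9636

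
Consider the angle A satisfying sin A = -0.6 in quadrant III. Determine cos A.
cos A = ±√(1 - sin²A) = -0.8 (negative in QIII)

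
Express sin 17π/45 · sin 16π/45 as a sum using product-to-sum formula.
sin 17π/45 sin 16π/45 = (1/2)[cos(17π/45-16π/45) - cos(17π/45+16π/45)]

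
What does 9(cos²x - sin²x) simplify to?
9(cos²x - sin²x) = 9(cos(2x)) (using Double angle)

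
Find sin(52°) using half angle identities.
sin(52°) = √((1 - cos 104°)/2) = 0.788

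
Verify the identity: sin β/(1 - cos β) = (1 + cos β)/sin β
LHS = sin β(1 + cos β) / ((1 - cos β)(1 + cos β)) = sin β(1 + cos β) / (1 - cos²β) = sin β(1 + cos β) / sin²β = (1 + cos β)/sin β = RHS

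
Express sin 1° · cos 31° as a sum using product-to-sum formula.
sin 1° cos 31° = (1/2)[sin(1°+31°) + sin(1°-31°)]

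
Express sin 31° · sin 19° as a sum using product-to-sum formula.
sin 31° sin 19° = (1/2)[cos(31°-19°) - cos(31°+19°)]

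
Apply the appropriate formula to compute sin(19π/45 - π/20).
sin(19π/45 - π/20) = sin 19π/45 cos π/20 - cos 19π/45 sin π/20 = 0.9205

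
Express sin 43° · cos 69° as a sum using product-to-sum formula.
sin 43° cos 69° = (1/2)[sin(43°+69°) + sin(43°-69°)]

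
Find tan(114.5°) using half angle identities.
tan(114.5°) = sin 229° / (1 + cos 229°) = -2.194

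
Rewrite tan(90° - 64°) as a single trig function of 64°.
tan(90° - 64°) = cot(64°)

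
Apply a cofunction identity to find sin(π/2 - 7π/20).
sin(π/2 - 7π/20) = cos(7π/20) = 0.454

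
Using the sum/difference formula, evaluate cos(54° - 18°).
cos(54° - 18°) = cos 54° cos 18° + sin 54° sin 18° = 0.809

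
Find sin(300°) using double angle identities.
sin(300°) = 2 sin 150° cos 150° = -√3/2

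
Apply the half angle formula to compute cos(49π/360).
cos(49π/360) = √((1 + cos 49π/180)/2) = 0.91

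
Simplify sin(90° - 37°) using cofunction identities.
sin(90° - 37°) = cos(37°)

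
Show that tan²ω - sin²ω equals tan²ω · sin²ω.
LHS = sin²ω/cos²ω - sin²ω = sin²ω(1/cos²ω - 1) = sin²ω · (1 - cos²ω)/cos²ω = sin²ω · sin²ω/cos²ω = sin²ω · tan²ω = RHS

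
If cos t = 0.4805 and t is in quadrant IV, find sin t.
sin t = -0.877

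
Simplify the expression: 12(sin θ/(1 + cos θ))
12(sin θ/(1 + cos θ)) = 12(tan(θ/2)) (using Half angle)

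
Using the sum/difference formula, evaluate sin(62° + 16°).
sin(62° + 16°) = sin 62° cos 16° + cos 62° sin 16° = 0.9781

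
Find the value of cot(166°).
cot(166°) = -4.011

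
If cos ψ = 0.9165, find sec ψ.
sec ψ = 1/cos ψ = 1.091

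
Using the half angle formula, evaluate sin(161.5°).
sin(161.5°) = √((1 - cos 323°)/2) = 0.3173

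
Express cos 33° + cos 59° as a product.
cos 33° + cos 59° = 2 cos(46°) cos(-13°)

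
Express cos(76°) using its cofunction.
cos(76°) = sin(90° - 76°) = sin(14°)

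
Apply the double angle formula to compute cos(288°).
cos(288°) = cos²144° - sin²144° = 0.309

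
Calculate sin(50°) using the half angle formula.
sin(50°) = √((1 - cos 100°)/2) = 0.766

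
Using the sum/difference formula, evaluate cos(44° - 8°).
cos(44° - 8°) = cos 44° cos 8° + sin 44° sin 8° = 0.809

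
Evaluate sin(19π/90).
sin(19π/90) = 0.6157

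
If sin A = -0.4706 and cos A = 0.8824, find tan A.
tan A = sin A / cos A = -0.5333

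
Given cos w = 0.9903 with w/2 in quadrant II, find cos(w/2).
cos(w/2) = ±√((1 + cos w)/2); negative since w/2 ∈ QII, so cos(w/2) = -0.9976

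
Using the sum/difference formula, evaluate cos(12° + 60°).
cos(12° + 60°) = cos 12° cos 60° - sin 12° sin 60° = 0.309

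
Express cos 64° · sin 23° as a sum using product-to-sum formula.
cos 64° sin 23° = (1/2)[sin(64°+23°) - sin(64°-23°)]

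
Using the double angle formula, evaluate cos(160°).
cos(160°) = cos²80° - sin²80° = -0.9397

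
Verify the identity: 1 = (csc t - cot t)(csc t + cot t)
RHS = csc²t - cot²t = (1 + cot²t) - cot²t = 1 = LHS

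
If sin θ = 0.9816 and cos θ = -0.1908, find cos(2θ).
cos(2θ) = cos²θ - sin²θ = -0.9271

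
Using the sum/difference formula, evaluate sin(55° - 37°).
sin(55° - 37°) = sin 55° cos 37° - cos 55° sin 37° = 0.309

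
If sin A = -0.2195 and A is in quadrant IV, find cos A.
cos A = 0.9756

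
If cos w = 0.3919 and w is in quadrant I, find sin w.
sin w = 0.92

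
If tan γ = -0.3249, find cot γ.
cot γ = 1/tan γ = -3.078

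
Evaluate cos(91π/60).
cos(91π/60) = 0.05234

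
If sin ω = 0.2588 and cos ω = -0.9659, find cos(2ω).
cos(2ω) = cos²ω - sin²ω = 0.866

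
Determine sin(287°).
sin(287°) = -0.9563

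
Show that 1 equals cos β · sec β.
RHS = cos β · (1/cos β) = 1 = LHS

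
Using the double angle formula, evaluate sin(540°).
sin(540°) = 2 sin 270° cos 270° = 0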